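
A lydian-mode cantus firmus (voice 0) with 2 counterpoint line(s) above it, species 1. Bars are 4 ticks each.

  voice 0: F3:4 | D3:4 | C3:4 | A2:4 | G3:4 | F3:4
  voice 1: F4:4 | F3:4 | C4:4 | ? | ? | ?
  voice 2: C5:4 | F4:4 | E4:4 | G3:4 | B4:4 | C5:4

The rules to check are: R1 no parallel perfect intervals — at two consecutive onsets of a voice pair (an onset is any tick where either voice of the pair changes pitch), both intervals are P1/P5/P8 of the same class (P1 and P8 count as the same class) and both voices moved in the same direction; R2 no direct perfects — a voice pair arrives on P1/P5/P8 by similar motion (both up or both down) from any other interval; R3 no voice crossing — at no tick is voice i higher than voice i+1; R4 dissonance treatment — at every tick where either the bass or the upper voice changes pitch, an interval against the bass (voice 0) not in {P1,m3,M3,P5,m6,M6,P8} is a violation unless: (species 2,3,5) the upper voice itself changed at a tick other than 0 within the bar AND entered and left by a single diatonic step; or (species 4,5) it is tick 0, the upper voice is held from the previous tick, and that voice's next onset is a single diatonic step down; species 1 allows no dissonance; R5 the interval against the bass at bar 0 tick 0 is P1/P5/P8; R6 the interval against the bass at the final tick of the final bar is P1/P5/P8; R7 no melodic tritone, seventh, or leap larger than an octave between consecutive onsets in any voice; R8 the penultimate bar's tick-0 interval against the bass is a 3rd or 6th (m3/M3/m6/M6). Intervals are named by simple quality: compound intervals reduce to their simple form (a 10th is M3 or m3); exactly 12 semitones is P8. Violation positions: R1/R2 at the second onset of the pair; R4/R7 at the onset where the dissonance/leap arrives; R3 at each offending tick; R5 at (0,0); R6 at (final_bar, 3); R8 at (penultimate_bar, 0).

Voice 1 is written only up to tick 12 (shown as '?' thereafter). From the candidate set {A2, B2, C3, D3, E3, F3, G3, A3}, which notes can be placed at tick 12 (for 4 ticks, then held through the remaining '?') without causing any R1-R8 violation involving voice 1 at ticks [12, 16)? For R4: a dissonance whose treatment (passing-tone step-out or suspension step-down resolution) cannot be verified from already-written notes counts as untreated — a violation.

{F3}

A2: violates R1,R7
B2: violates R4,R7
C3: violates R2
D3: violates R4,R7
E3: violates R2
F3: legal
G3: violates R2,R4
A3: violates R1,R3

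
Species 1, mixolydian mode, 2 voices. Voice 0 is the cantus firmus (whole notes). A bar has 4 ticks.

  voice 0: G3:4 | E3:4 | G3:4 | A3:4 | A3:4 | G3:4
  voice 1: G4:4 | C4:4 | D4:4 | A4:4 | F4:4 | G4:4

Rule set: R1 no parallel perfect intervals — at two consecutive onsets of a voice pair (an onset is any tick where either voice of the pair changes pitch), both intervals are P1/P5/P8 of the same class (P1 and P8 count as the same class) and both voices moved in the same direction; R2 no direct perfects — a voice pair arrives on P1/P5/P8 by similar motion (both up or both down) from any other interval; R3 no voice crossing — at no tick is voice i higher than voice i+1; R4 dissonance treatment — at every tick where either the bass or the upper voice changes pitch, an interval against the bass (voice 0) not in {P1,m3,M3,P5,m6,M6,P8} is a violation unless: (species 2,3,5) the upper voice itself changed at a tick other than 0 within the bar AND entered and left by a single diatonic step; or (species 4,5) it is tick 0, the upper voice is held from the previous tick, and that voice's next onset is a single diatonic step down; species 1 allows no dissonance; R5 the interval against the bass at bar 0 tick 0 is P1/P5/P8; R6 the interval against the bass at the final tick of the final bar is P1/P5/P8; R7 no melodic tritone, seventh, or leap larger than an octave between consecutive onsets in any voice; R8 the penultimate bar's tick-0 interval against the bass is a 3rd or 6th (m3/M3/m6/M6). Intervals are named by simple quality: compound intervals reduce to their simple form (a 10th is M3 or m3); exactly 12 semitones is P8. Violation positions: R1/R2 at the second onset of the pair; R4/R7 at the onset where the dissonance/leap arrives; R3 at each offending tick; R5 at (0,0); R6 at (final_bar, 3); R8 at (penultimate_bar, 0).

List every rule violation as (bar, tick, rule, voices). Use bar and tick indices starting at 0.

(2, 0, R2, (0, 1))
(3, 0, R2, (0, 1))

bar 0: v0=G3 v1=G4 downbeat P8
bar 1: v0=E3 v1=C4 downbeat m6
bar 2: v0=G3 v1=D4 downbeat P5
bar 3: v0=A3 v1=A4 downbeat P8
bar 4: v0=A3 v1=F4 downbeat m6
bar 5: v0=G3 v1=G4 downbeat P8
  -> R2 @ bar 2 tick 0 v(0, 1): E3/C4 m6 -> G3/D4 P5 similar
  -> R2 @ bar 3 tick 0 v(0, 1): G3/D4 P5 -> A3/A4 P8 similar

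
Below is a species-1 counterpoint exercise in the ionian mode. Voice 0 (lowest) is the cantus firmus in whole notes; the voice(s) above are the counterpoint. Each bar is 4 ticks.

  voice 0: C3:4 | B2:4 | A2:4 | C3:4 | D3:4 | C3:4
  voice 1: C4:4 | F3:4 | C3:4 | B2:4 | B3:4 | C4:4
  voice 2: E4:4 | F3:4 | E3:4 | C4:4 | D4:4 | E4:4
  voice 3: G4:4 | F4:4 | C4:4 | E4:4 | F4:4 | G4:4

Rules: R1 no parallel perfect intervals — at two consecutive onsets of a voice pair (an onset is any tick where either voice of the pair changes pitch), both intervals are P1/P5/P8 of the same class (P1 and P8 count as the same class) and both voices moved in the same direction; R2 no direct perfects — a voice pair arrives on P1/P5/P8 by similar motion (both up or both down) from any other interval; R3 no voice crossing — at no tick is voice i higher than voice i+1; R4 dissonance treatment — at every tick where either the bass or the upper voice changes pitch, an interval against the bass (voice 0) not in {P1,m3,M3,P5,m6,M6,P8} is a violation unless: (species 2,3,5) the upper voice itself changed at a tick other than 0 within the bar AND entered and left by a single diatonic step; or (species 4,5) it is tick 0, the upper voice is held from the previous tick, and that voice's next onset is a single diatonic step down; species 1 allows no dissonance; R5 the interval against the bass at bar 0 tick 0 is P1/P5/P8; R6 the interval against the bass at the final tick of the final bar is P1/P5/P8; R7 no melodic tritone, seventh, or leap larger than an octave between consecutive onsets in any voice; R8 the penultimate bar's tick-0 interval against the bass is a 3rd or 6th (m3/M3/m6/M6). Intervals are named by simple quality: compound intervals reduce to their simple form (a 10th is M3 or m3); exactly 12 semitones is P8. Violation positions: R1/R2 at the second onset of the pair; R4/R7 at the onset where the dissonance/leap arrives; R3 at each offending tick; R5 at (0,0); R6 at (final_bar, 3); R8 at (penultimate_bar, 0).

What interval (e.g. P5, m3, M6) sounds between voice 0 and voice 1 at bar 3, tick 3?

m2

voice 0=C3 voice 1=B2 -> m2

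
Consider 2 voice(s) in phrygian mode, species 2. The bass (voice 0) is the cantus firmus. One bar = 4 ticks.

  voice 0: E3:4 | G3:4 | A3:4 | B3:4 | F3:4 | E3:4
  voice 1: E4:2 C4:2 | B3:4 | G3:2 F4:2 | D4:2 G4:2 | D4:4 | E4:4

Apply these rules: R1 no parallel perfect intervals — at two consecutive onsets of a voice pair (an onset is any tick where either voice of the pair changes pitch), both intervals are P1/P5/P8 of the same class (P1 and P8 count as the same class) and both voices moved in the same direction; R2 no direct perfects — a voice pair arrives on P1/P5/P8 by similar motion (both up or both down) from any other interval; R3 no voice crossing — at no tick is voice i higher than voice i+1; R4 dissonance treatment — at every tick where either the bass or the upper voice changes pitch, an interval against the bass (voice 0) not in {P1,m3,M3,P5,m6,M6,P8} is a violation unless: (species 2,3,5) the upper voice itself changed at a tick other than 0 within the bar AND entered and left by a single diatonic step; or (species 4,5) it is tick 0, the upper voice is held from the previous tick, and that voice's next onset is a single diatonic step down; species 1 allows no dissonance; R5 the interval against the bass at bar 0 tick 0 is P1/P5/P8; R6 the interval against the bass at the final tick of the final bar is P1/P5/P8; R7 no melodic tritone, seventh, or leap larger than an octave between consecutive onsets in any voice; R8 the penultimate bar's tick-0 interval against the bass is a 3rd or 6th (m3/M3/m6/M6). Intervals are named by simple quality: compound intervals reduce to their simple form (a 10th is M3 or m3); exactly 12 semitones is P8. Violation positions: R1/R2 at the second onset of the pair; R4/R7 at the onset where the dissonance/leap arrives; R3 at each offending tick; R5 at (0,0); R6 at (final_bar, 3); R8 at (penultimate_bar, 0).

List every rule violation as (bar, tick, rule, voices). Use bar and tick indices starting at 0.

(2, 0, R3, (0, 1))
(2, 0, R4, (0, 1))
(2, 1, R3, (0, 1))
(2, 2, R7, (1,))
(4, 0, R7, (0,))

bar 0: v0=E3 v1=E4 downbeat P8
bar 1: v0=G3 v1=B3 downbeat M3
bar 2: v0=A3 v1=G3 downbeat M2
bar 3: v0=B3 v1=D4 downbeat m3
bar 4: v0=F3 v1=D4 downbeat M6
bar 5: v0=E3 v1=E4 downbeat P8
  -> R3 @ bar 2 tick 0 v(0, 1): A3 above G3
  -> R4 @ bar 2 tick 0 v(0, 1): A3/G3 M2 untreated
  -> R3 @ bar 2 tick 1 v(0, 1): A3 above G3
  -> R7 @ bar 2 tick 2 v(1,): G3->F4 leap 10st
  -> R7 @ bar 4 tick 0 v(0,): B3->F3 leap 6st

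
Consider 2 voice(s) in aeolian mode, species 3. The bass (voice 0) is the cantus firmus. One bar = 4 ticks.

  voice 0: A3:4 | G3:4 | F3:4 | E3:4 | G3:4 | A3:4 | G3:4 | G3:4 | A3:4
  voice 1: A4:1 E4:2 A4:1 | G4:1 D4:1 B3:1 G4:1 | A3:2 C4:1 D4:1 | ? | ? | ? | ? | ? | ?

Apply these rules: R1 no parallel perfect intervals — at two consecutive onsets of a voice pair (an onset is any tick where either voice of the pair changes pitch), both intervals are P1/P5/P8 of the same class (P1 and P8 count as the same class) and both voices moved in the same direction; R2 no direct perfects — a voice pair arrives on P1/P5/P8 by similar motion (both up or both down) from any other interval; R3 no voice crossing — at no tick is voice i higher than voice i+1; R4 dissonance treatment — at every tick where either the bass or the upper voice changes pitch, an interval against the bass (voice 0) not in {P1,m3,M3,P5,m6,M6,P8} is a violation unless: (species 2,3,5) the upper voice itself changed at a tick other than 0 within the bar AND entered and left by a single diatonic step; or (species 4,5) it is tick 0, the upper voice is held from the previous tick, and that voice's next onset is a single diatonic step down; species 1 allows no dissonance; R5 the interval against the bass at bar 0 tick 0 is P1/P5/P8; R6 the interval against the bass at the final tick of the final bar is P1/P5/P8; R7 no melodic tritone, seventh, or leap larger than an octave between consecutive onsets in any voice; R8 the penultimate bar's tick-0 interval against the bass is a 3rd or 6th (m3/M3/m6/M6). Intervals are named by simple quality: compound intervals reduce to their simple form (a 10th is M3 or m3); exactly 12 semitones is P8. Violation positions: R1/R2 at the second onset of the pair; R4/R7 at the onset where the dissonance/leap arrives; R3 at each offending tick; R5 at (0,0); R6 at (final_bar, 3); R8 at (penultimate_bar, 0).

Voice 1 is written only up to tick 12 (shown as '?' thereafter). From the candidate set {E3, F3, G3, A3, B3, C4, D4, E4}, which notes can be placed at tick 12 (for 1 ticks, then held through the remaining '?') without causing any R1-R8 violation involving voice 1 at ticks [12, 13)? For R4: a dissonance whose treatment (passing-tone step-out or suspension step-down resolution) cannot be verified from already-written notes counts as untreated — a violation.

E3: violates R2,R7
F3: violates R4
G3: legal
A3: violates R4
B3: violates R2
C4: legal
D4: violates R4
E4: legal

{C4, E4, G3}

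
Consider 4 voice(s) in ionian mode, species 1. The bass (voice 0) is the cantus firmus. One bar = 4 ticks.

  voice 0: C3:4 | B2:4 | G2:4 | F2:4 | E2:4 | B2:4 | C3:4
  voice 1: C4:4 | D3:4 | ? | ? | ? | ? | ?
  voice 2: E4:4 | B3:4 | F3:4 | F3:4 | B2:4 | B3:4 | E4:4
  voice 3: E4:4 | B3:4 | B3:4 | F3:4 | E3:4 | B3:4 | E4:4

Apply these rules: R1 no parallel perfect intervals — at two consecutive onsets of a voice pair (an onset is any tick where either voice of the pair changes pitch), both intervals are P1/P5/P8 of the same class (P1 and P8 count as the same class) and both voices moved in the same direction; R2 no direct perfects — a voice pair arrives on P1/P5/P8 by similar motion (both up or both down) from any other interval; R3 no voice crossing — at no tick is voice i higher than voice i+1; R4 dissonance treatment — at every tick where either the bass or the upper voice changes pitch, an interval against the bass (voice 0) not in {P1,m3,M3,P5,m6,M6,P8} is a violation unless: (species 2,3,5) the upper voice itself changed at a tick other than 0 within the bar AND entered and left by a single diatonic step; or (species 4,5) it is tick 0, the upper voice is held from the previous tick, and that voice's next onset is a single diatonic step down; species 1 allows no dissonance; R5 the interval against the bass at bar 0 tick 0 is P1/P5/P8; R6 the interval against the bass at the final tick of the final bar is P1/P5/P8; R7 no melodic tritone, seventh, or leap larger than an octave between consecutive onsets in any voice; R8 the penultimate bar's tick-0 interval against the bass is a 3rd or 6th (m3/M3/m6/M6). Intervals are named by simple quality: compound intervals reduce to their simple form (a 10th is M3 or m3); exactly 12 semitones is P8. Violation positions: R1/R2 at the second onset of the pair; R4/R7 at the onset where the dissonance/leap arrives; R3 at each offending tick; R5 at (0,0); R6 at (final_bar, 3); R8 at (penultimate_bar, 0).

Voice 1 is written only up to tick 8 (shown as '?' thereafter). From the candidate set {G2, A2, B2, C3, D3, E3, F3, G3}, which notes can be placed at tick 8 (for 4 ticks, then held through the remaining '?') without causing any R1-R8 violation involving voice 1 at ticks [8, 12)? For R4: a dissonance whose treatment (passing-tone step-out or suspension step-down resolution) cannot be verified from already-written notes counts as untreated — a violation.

{B2, D3, E3}

G2: violates R2
A2: violates R4
B2: legal
C3: violates R4
D3: legal
E3: legal
F3: violates R4
G3: violates R3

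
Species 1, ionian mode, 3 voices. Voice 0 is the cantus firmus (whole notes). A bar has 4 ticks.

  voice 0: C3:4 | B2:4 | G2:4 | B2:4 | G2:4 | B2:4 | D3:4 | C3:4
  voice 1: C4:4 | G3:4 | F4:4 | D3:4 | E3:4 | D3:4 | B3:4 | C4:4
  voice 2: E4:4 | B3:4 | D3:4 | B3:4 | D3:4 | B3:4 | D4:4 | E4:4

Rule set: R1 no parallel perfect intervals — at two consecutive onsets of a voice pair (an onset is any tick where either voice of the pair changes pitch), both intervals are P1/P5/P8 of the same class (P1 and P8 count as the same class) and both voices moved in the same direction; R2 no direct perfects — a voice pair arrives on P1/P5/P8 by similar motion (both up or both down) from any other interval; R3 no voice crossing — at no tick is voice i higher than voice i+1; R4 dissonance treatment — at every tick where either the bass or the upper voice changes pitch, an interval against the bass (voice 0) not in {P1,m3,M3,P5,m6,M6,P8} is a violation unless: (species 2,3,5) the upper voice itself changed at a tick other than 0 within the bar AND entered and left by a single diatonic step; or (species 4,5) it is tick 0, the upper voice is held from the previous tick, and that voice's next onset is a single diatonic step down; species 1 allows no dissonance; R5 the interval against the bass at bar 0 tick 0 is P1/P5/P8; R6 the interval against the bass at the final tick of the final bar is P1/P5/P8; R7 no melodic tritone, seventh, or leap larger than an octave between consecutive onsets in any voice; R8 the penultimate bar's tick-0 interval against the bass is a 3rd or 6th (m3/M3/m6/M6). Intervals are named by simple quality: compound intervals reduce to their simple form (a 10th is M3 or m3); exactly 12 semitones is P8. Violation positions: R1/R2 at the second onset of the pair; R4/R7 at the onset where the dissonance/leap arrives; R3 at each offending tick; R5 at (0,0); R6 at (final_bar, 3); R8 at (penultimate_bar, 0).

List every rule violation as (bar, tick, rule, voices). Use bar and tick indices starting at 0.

(0, 0, R5, (0, 2))
(1, 0, R2, (0, 2))
(2, 0, R2, (0, 2))
(2, 0, R3, (1, 2))
(2, 0, R4, (0, 1))
(2, 0, R7, (1,))
(2, 1, R3, (1, 2))
(2, 2, R3, (1, 2))
(2, 3, R3, (1, 2))
(3, 0, R2, (0, 2))
(3, 0, R7, (1,))
(4, 0, R2, (0, 2))
(4, 0, R3, (1, 2))
(4, 1, R3, (1, 2))
(4, 2, R3, (1, 2))
(4, 3, R3, (1, 2))
(5, 0, R2, (0, 2))
(6, 0, R1, (0, 2))
(6, 0, R8, (0, 2))
(7, 3, R6, (0, 2))

bar 0: v0=C3 v1=C4 v2=E4 downbeat M3
bar 1: v0=B2 v1=G3 v2=B3 downbeat P8
bar 2: v0=G2 v1=F4 v2=D3 downbeat P5
bar 3: v0=B2 v1=D3 v2=B3 downbeat P8
bar 4: v0=G2 v1=E3 v2=D3 downbeat P5
bar 5: v0=B2 v1=D3 v2=B3 downbeat P8
bar 6: v0=D3 v1=B3 v2=D4 downbeat P8
bar 7: v0=C3 v1=C4 v2=E4 downbeat M3
  -> R5 @ bar 0 tick 0 v(0, 2): opens on M3
  -> R2 @ bar 1 tick 0 v(0, 2): C3/E4 M3 -> B2/B3 P8 similar
  -> R2 @ bar 2 tick 0 v(0, 2): B2/B3 P8 -> G2/D3 P5 similar
  -> R3 @ bar 2 tick 0 v(1, 2): F4 above D3
  -> R4 @ bar 2 tick 0 v(0, 1): G2/F4 m7 untreated
  -> R7 @ bar 2 tick 0 v(1,): G3->F4 leap 10st
  -> R3 @ bar 2 tick 1 v(1, 2): F4 above D3
  -> R3 @ bar 2 tick 2 v(1, 2): F4 above D3
  -> R3 @ bar 2 tick 3 v(1, 2): F4 above D3
  -> R2 @ bar 3 tick 0 v(0, 2): G2/D3 P5 -> B2/B3 P8 similar
  -> R7 @ bar 3 tick 0 v(1,): F4->D3 leap 15st
  -> R2 @ bar 4 tick 0 v(0, 2): B2/B3 P8 -> G2/D3 P5 similar
  -> R3 @ bar 4 tick 0 v(1, 2): E3 above D3
  -> R3 @ bar 4 tick 1 v(1, 2): E3 above D3
  -> R3 @ bar 4 tick 2 v(1, 2): E3 above D3
  -> R3 @ bar 4 tick 3 v(1, 2): E3 above D3
  -> R2 @ bar 5 tick 0 v(0, 2): G2/D3 P5 -> B2/B3 P8 similar
  -> R1 @ bar 6 tick 0 v(0, 2): B2/B3 P8 -> D3/D4 P8 similar
  -> R8 @ bar 6 tick 0 v(0, 2): penult P8 not 3rd/6th
  -> R6 @ bar 7 tick 3 v(0, 2): closes on M3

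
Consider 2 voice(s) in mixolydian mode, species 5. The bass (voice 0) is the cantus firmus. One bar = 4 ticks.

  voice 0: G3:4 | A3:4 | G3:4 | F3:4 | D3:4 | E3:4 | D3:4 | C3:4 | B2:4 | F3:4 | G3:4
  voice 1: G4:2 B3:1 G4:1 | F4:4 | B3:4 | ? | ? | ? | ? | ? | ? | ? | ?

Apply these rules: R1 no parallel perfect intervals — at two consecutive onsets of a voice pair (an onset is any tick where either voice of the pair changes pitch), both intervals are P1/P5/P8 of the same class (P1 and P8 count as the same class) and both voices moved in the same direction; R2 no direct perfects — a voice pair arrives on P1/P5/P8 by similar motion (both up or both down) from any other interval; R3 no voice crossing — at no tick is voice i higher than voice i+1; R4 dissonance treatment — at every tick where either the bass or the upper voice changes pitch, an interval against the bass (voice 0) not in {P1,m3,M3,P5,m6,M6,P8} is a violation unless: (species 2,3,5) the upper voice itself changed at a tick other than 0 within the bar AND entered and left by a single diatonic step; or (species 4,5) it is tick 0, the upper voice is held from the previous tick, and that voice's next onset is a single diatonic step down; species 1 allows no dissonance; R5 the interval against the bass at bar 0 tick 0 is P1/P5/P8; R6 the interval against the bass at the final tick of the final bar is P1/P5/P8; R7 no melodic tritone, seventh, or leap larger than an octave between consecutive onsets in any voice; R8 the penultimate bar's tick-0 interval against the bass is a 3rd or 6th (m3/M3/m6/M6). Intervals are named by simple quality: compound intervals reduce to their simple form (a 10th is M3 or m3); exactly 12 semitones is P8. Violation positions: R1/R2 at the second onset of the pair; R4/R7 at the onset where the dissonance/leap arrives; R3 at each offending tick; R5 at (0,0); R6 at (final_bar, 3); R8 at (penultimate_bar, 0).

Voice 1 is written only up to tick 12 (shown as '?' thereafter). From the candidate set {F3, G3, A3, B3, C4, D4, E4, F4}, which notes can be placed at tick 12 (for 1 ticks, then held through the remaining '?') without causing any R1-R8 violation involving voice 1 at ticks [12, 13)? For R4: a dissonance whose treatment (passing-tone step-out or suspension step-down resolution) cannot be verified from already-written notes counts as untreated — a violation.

{A3, C4, D4}

F3: violates R2,R7
G3: violates R4
A3: legal
B3: violates R4
C4: legal
D4: legal
E4: violates R4
F4: violates R7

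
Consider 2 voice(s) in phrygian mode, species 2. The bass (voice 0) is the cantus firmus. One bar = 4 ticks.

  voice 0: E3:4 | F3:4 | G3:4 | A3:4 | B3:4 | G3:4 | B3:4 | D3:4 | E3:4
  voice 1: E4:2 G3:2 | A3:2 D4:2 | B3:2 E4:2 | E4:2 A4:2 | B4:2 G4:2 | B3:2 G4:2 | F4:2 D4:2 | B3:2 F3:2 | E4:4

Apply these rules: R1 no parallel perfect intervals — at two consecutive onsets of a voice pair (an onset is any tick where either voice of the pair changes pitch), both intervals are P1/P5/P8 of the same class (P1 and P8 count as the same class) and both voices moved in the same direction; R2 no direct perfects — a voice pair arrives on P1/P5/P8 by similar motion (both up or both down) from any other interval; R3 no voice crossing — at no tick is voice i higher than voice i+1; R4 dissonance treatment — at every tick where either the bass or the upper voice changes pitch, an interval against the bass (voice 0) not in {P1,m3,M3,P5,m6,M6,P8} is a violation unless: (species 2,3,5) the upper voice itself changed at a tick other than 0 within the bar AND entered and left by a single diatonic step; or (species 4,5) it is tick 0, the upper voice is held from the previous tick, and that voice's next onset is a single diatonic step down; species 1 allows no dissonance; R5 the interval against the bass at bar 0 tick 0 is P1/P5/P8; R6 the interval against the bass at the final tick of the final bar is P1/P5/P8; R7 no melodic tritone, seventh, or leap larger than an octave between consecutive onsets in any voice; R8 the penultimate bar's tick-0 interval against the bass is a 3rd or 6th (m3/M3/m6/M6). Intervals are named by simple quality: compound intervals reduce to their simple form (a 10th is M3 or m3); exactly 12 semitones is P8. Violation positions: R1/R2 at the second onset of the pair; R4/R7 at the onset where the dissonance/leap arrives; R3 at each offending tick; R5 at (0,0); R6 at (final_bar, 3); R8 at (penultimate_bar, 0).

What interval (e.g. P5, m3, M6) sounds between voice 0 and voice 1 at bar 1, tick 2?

voice 0=F3 voice 1=D4 -> M6

M6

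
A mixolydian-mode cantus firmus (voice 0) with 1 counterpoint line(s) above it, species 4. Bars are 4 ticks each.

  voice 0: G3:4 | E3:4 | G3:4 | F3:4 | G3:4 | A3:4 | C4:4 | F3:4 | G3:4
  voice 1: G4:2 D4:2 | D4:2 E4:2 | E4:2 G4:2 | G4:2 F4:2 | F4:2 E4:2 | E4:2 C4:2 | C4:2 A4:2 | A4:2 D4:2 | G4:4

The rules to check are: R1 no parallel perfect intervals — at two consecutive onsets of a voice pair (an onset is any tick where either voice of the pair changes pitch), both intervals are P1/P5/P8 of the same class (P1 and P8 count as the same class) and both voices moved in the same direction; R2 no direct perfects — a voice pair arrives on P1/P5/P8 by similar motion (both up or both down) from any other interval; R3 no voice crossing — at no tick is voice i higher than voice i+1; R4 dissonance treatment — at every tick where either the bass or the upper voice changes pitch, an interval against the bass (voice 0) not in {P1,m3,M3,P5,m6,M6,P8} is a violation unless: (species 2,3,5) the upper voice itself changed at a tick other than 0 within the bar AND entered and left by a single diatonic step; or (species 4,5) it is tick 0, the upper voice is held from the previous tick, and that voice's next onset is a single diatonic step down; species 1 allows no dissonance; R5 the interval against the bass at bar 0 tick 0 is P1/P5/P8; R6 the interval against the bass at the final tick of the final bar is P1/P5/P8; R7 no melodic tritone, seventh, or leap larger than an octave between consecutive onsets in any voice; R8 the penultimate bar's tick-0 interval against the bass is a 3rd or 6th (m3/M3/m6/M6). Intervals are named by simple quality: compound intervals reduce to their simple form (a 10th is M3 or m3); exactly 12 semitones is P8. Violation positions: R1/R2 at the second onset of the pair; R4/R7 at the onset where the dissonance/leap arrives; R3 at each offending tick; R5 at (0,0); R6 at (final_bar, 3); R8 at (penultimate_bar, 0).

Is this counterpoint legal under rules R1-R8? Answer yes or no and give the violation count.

bar 0: v0=G3 v1=G4 (P8)
bar 1: v0=E3 v1=D4 (m7)
bar 2: v0=G3 v1=E4 (M6)
bar 3: v0=F3 v1=G4 (M2)
bar 4: v0=G3 v1=F4 (m7)
bar 5: v0=A3 v1=E4 (P5)
bar 6: v0=C4 v1=C4 (P1)
bar 7: v0=F3 v1=A4 (M3)
bar 8: v0=G3 v1=G4 (P8)
  R4 @ bar1.0: E3/D4 m7 untreated
  R2 @ bar8.0: F3/D4 M6 -> G3/G4 P8 similar

No (2 violations)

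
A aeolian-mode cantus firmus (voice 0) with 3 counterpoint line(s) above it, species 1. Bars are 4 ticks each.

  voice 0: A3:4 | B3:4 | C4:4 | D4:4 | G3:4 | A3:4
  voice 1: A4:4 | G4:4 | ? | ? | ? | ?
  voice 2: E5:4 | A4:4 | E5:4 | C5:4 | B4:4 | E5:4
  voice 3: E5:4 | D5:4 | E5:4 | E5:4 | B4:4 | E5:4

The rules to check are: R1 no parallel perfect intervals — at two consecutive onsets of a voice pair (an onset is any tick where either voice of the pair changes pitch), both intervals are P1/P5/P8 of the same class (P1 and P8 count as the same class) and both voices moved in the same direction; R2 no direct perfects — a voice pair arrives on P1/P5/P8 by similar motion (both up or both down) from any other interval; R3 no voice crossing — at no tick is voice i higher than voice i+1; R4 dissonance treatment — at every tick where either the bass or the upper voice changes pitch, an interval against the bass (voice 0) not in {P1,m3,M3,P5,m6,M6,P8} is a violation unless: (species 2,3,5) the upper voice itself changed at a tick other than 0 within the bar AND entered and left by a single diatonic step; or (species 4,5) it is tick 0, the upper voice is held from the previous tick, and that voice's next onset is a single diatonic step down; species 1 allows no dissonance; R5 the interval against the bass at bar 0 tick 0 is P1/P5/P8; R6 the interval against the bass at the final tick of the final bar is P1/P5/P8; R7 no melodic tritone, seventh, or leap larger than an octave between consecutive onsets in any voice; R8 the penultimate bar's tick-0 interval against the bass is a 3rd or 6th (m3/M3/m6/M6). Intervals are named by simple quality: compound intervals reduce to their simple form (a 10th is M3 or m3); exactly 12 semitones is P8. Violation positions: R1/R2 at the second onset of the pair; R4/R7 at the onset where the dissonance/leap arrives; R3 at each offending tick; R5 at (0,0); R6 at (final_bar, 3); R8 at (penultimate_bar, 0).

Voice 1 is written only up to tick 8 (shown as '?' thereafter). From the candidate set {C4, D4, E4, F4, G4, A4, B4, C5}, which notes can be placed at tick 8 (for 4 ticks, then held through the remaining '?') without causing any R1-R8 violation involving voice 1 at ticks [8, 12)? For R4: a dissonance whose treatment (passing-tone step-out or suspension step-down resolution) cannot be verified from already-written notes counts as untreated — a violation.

{C4, E4, G4}

C4: legal
D4: violates R4
E4: legal
F4: violates R4
G4: legal
A4: violates R1,R2
B4: violates R4
C5: violates R2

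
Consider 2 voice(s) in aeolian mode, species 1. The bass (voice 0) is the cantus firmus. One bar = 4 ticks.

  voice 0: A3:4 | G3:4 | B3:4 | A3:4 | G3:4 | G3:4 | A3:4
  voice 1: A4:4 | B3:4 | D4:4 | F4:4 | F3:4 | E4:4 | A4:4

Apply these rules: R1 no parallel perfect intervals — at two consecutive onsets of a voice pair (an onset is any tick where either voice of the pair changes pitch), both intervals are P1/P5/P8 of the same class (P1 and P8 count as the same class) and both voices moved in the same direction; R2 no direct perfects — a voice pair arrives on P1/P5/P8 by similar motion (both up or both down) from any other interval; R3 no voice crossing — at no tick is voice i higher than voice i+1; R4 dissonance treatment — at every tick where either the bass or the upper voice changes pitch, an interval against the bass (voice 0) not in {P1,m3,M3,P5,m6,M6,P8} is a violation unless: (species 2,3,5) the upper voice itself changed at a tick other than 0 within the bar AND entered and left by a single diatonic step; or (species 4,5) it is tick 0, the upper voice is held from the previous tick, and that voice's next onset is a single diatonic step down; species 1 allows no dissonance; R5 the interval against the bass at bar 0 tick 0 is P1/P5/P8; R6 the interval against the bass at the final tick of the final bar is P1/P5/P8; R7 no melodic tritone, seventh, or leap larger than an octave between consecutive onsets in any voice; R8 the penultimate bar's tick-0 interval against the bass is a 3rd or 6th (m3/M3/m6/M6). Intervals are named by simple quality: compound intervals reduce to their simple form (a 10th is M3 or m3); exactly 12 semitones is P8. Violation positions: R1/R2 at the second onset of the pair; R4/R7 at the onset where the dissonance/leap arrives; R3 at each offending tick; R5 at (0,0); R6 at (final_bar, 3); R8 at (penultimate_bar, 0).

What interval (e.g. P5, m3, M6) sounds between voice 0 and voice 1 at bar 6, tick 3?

voice 0=A3 voice 1=A4 -> P8

P8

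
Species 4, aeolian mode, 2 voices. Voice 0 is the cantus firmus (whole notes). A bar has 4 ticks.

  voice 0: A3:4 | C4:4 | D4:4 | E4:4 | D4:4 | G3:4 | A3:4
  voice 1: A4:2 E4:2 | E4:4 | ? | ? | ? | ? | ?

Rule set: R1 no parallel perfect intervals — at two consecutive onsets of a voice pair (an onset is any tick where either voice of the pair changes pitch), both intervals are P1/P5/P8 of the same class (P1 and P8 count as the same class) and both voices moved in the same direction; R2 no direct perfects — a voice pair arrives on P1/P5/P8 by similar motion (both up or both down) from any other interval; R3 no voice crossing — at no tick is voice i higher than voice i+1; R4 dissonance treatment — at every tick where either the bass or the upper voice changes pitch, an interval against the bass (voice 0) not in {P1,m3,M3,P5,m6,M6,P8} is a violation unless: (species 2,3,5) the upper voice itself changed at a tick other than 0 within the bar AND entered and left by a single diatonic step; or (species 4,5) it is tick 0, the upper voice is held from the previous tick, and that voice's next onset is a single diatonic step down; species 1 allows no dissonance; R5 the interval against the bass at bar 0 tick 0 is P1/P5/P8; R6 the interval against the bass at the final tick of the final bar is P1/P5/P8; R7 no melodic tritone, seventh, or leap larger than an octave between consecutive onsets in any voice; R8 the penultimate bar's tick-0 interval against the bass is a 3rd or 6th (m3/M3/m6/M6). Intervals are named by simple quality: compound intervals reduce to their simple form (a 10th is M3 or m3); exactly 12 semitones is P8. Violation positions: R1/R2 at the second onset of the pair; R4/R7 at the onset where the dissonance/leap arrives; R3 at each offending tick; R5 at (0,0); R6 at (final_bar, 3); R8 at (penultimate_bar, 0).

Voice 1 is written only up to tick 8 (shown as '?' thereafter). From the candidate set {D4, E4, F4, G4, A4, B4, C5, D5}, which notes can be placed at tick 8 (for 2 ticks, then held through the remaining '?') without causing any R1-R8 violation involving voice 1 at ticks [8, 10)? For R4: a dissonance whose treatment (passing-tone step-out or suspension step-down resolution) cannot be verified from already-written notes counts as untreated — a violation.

D4: legal
E4: violates R4
F4: legal
G4: violates R4
A4: violates R2
B4: legal
C5: violates R4
D5: violates R2,R7

{B4, D4, F4}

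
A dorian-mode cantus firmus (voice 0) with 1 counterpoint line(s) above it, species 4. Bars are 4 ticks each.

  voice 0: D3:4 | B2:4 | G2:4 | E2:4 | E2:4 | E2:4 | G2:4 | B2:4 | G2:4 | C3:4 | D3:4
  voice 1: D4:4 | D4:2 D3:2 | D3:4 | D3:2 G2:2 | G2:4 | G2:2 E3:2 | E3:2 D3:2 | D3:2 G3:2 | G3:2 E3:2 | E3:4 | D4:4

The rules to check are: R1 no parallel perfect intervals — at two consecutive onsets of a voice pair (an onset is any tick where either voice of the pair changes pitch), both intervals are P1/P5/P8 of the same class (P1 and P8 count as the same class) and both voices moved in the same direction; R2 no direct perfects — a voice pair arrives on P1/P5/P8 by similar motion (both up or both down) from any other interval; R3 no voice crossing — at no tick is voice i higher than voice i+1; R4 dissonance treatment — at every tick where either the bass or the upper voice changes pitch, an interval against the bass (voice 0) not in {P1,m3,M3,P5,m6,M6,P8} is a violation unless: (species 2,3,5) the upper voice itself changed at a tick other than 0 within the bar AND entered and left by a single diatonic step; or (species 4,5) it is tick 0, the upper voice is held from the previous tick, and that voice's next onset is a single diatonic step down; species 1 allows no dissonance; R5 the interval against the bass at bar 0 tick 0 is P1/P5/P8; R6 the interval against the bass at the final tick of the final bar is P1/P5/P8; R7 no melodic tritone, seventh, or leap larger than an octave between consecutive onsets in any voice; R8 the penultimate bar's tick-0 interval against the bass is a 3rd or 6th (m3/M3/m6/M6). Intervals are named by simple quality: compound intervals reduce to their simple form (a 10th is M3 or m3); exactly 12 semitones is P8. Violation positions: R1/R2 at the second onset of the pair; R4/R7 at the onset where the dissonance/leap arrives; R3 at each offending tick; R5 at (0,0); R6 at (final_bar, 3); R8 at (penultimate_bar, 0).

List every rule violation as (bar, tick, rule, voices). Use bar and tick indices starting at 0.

bar 0: v0=D3 v1=D4 downbeat P8
bar 1: v0=B2 v1=D4 downbeat m3
bar 2: v0=G2 v1=D3 downbeat P5
bar 3: v0=E2 v1=D3 downbeat m7
bar 4: v0=E2 v1=G2 downbeat m3
bar 5: v0=E2 v1=G2 downbeat m3
bar 6: v0=G2 v1=E3 downbeat M6
bar 7: v0=B2 v1=D3 downbeat m3
bar 8: v0=G2 v1=G3 downbeat P8
bar 9: v0=C3 v1=E3 downbeat M3
bar 10: v0=D3 v1=D4 downbeat P8
  -> R4 @ bar 3 tick 0 v(0, 1): E2/D3 m7 untreated
  -> R2 @ bar 10 tick 0 v(0, 1): C3/E3 M3 -> D3/D4 P8 similar
  -> R7 @ bar 10 tick 0 v(1,): E3->D4 leap 10st

(3, 0, R4, (0, 1))
(10, 0, R2, (0, 1))
(10, 0, R7, (1,))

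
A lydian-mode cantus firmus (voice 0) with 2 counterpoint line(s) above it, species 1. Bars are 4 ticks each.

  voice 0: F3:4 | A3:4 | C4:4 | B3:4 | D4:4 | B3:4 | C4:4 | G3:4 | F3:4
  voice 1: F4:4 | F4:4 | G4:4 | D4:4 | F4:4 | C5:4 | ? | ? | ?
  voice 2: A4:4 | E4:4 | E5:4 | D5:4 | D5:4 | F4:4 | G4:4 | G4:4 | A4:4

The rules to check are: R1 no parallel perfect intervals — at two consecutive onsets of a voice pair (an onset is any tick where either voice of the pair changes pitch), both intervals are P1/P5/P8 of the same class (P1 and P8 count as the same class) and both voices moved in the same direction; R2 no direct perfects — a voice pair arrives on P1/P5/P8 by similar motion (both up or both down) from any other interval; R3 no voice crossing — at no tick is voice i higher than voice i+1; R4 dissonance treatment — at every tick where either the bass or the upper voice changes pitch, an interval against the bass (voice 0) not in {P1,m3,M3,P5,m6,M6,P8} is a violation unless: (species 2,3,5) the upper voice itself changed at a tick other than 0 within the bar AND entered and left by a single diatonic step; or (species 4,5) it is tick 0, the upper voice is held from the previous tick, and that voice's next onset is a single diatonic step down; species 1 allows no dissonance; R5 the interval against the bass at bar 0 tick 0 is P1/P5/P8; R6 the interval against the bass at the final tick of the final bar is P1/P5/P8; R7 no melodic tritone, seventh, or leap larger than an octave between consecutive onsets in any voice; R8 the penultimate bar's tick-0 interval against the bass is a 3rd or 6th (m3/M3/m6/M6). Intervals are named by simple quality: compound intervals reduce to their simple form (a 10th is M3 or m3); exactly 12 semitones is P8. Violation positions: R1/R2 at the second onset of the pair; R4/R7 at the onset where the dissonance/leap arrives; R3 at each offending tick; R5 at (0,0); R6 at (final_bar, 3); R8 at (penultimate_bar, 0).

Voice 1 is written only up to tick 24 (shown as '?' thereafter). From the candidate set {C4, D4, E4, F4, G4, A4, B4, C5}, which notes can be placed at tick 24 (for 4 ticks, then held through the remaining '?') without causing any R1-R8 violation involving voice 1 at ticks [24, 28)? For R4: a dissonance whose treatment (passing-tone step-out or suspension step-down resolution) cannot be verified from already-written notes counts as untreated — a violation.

{C4, E4, G4}

C4: legal
D4: violates R4,R7
E4: legal
F4: violates R4
G4: legal
A4: violates R3
B4: violates R3,R4
C5: violates R3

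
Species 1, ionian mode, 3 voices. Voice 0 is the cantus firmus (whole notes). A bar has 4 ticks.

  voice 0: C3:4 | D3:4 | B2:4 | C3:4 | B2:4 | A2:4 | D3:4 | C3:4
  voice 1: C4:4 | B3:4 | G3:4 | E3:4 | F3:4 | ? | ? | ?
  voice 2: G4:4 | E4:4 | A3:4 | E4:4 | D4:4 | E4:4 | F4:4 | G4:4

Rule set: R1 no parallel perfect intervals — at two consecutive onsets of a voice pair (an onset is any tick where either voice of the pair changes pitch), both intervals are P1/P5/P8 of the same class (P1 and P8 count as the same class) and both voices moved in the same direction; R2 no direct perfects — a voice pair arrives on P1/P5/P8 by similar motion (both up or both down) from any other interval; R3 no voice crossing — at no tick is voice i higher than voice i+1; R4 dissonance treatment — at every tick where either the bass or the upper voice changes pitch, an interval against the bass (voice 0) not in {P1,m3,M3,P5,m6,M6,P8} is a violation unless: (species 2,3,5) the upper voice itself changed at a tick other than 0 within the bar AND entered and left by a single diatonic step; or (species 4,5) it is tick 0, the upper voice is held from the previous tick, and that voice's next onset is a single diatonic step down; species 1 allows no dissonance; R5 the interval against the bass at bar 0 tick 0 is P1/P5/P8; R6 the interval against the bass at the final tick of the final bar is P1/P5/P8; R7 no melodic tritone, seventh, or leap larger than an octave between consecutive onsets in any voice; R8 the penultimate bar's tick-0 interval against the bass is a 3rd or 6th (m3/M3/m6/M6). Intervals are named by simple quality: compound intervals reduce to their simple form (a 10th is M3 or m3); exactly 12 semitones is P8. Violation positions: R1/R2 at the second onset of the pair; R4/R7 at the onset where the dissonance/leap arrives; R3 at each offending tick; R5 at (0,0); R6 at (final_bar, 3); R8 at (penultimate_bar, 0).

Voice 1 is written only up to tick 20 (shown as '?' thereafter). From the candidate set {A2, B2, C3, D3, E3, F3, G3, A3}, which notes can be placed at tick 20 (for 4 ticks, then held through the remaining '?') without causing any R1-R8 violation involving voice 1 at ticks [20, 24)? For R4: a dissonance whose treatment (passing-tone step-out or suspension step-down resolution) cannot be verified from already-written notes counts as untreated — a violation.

{C3, F3}

A2: violates R2
B2: violates R4,R7
C3: legal
D3: violates R4
E3: violates R2
F3: legal
G3: violates R4
A3: violates R2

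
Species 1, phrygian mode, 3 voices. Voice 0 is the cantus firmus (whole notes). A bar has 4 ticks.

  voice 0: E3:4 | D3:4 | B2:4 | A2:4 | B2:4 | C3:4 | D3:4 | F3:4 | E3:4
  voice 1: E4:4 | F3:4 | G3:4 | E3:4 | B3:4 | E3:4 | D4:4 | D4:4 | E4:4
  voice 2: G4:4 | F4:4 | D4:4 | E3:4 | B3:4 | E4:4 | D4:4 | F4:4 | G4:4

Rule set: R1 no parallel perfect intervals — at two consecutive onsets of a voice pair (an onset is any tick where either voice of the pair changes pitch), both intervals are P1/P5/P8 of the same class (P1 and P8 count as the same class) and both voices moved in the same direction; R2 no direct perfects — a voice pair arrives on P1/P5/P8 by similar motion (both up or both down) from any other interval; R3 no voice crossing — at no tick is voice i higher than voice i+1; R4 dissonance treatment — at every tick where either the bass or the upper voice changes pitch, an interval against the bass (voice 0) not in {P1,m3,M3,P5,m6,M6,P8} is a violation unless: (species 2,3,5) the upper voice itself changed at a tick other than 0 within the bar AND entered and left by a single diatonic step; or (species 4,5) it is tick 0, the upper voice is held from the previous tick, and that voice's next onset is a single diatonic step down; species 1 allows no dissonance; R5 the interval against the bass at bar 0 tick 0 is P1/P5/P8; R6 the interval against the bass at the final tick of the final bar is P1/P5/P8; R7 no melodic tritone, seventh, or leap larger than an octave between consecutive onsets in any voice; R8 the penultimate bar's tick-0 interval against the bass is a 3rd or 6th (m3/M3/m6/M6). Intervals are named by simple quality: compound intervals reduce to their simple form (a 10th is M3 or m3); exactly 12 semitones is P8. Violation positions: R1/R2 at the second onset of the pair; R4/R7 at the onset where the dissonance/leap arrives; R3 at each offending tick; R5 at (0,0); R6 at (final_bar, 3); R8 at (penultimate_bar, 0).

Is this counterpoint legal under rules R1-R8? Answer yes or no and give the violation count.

No (15 violations)

bar 0: v0=E3 v1=E4 v2=G4 (m3)
bar 1: v0=D3 v1=F3 v2=F4 (m3)
bar 2: v0=B2 v1=G3 v2=D4 (m3)
bar 3: v0=A2 v1=E3 v2=E3 (P5)
bar 4: v0=B2 v1=B3 v2=B3 (P8)
bar 5: v0=C3 v1=E3 v2=E4 (M3)
bar 6: v0=D3 v1=D4 v2=D4 (P8)
bar 7: v0=F3 v1=D4 v2=F4 (P8)
bar 8: v0=E3 v1=E4 v2=G4 (m3)
  R5 @ bar0.0: opens on m3
  R2 @ bar1.0: E4/G4 m3 -> F3/F4 P8 similar
  R7 @ bar1.0: E4->F3 leap 11st
  R2 @ bar3.0: B2/G3 m6 -> A2/E3 P5 similar
  R2 @ bar3.0: B2/D4 m3 -> A2/E3 P5 similar
  R2 @ bar3.0: G3/D4 P5 -> E3/E3 P1 similar
  R7 @ bar3.0: D4->E3 leap 10st
  R1 @ bar4.0: E3/E3 P1 -> B3/B3 P1 similar
  R2 @ bar4.0: A2/E3 P5 -> B2/B3 P8 similar
  R2 @ bar4.0: A2/E3 P5 -> B2/B3 P8 similar
  R2 @ bar6.0: C3/E3 M3 -> D3/D4 P8 similar
  R7 @ bar6.0: E3->D4 leap 10st
  R1 @ bar7.0: D3/D4 P8 -> F3/F4 P8 similar
  R8 @ bar7.0: penult P8 not 3rd/6th
  R6 @ bar8.3: closes on m3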